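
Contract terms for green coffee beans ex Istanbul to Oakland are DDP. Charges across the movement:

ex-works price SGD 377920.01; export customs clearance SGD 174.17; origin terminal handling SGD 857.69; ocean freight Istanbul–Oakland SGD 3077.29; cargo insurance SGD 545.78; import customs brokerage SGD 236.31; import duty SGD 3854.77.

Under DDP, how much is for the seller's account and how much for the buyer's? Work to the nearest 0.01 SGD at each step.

DDP: the seller bears all costs including import duty.
Seller's account: goods 377920.01 + export clearance 174.17 + origin terminal 857.69 + freight 3077.29 + insurance 545.78 + brokerage 236.31 + duty 3854.77 = 386666.02
Buyer's account: 0.00

Seller: SGD 386666.02; buyer: SGD 0.00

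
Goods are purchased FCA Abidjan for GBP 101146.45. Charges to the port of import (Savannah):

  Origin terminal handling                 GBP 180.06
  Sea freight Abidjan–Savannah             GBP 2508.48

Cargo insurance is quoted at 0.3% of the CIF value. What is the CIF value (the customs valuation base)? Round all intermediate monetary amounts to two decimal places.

Let C be the CIF value. C = FCA price + pre-shipment costs + freight + 0.3% × C
C − 0.3% × C = 101146.45 + 180.06 + 2508.48
0.997 × C = 103834.99
C = 103834.99 / 0.997 = 104147.43
Insurance premium = 0.3% × 104147.43 = 312.44

CIF value: GBP 104147.43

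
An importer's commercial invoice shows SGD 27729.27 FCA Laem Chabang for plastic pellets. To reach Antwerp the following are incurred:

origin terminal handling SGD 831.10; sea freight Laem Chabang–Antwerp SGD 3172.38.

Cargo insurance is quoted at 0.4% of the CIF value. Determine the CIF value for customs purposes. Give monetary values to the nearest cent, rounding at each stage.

CIF value: SGD 31860.19

Let C be the CIF value. C = FCA price + pre-shipment costs + freight + 0.4% × C
C − 0.4% × C = 27729.27 + 831.10 + 3172.38
0.996 × C = 31732.75
C = 31732.75 / 0.996 = 31860.19
Insurance premium = 0.4% × 31860.19 = 127.44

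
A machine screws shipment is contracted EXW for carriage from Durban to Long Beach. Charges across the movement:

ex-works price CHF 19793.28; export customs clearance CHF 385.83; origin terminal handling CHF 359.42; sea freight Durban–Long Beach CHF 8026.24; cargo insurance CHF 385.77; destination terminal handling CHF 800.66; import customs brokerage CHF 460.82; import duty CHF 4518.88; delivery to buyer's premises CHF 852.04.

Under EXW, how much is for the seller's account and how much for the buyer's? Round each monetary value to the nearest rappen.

Seller: CHF 19793.28; buyer: CHF 15789.66

EXW: the seller makes goods available at their premises; the buyer bears all onward costs.
Seller's account: goods 19793.28 = 19793.28
Buyer's account: export clearance 385.83 + origin terminal 359.42 + freight 8026.24 + insurance 385.77 + destination terminal 800.66 + brokerage 460.82 + duty 4518.88 + delivery 852.04 = 15789.66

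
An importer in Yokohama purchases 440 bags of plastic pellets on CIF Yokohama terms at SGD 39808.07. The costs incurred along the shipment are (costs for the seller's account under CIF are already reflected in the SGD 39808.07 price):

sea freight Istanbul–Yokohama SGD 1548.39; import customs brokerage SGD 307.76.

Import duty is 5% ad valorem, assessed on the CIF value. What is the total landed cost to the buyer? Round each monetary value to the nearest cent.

CIF: the seller pays costs through ocean freight and marine insurance to the destination port.
Already in the invoice (seller's account under CIF): freight — exclude.
The CIF price already equals the CIF value: 39808.07
Import duty = 39808.07 × 5% = 1990.40
Buyer bears: brokerage 307.76 + duty 1990.40 = 2298.16
Landed cost = invoice 39808.07 + 2298.16 = 42106.23

Total landed cost: SGD 42106.23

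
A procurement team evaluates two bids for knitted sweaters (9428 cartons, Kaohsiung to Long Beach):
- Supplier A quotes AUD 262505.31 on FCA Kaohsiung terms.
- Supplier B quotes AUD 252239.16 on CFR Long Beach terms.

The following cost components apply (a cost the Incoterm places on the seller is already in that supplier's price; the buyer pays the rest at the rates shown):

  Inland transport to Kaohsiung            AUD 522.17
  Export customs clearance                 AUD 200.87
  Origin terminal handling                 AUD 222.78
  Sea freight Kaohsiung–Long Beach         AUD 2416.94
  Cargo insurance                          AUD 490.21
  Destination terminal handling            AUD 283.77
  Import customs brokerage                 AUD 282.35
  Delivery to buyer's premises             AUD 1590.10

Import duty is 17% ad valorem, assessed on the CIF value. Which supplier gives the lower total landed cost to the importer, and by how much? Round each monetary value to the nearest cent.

Supplier B is cheaper by AUD 15099.87

Supplier A (FCA):
CIF value = FCA price + origin terminal + freight + insurance = 262505.31 + 222.78 + 2416.94 + 490.21 = 265635.24
Import duty = 265635.24 × 17% = 45157.99
Buyer bears (A): 222.78 + 2416.94 + 490.21 + 283.77 + 282.35 + 1590.10 = 5286.15
Landed cost (A) = invoice 262505.31 + 5286.15 + duty 45157.99 = 312949.45
Supplier B (CFR):
CIF value = CFR price + insurance = 252239.16 + 490.21 = 252729.37
Import duty = 252729.37 × 17% = 42963.99
Buyer bears (B): 490.21 + 283.77 + 282.35 + 1590.10 = 2646.43
Landed cost (B) = invoice 252239.16 + 2646.43 + duty 42963.99 = 297849.58
Difference = |312949.45 − 297849.58| = 15099.87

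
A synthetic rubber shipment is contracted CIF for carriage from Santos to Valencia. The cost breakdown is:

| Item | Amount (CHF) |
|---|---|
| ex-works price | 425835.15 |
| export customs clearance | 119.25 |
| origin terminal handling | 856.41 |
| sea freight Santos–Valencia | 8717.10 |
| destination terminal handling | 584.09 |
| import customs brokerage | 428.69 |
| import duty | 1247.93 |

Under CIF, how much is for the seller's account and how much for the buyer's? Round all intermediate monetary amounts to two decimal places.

CIF: the seller pays costs through ocean freight and marine insurance to the destination port.
Seller's account: goods 425835.15 + export clearance 119.25 + origin terminal 856.41 + freight 8717.10 = 435527.91
Buyer's account: destination terminal 584.09 + brokerage 428.69 + duty 1247.93 = 2260.71

Seller: CHF 435527.91; buyer: CHF 2260.71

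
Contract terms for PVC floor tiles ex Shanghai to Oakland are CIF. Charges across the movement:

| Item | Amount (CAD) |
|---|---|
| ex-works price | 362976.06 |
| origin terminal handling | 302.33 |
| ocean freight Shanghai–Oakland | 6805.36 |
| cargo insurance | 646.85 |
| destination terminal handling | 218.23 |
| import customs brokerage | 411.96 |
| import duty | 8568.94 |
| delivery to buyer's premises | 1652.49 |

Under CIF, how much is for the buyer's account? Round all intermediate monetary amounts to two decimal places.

CIF: the seller pays costs through ocean freight and marine insurance to the destination port.
Seller's account: goods 362976.06 + origin terminal 302.33 + freight 6805.36 + insurance 646.85 = 370730.60
Buyer's account: destination terminal 218.23 + brokerage 411.96 + duty 8568.94 + delivery 1652.49 = 10851.62

Buyer's account: CAD 10851.62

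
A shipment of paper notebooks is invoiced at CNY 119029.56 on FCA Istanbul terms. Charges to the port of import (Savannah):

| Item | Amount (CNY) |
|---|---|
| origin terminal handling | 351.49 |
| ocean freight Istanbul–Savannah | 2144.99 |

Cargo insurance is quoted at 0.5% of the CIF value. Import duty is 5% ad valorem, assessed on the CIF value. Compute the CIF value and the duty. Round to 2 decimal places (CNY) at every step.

CIF value: CNY 122136.72; import duty: CNY 6106.84

Let C be the CIF value. C = FCA price + pre-shipment costs + freight + 0.5% × C
C − 0.5% × C = 119029.56 + 351.49 + 2144.99
0.995 × C = 121526.04
C = 121526.04 / 0.995 = 122136.72
Insurance premium = 0.5% × 122136.72 = 610.68
Import duty = 122136.72 × 5% = 6106.84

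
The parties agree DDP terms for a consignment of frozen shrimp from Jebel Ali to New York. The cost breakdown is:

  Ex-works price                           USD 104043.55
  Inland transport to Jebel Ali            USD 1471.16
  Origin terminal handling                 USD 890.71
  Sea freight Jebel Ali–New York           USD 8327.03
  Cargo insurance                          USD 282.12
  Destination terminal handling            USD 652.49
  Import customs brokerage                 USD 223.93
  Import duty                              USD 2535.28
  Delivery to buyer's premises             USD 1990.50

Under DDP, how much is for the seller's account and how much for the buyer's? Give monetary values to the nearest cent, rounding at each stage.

Seller: USD 120416.77; buyer: USD 0.00

DDP: the seller bears all costs including import duty.
Seller's account: goods 104043.55 + inland to port 1471.16 + origin terminal 890.71 + freight 8327.03 + insurance 282.12 + destination terminal 652.49 + brokerage 223.93 + duty 2535.28 + delivery 1990.50 = 120416.77
Buyer's account: 0.00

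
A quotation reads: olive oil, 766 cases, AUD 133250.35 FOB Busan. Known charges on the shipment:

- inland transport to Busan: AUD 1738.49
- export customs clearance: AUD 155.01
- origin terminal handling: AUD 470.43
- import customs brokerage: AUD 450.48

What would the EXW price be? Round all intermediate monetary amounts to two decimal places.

Not relevant to the conversion: brokerage — on the buyer under both terms; not part of either seller's price.
From FOB to EXW, the seller no longer bears: inland to port, export clearance, origin terminal.
EXW price = 133250.35 − 1738.49 − 155.01 − 470.43 = 130886.42

EXW price: AUD 130886.42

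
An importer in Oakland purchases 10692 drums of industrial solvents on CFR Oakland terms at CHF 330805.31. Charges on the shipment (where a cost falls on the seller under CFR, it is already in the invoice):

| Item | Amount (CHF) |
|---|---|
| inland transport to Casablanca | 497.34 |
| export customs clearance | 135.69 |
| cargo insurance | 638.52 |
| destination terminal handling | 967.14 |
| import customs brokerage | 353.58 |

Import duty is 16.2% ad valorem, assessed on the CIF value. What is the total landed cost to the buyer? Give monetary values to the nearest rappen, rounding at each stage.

Total landed cost: CHF 386458.45

CFR: the seller pays costs through ocean freight to the destination port, but not insurance.
Already in the invoice (seller's account under CFR): inland to port, export clearance — exclude.
CIF value = CFR price + insurance = 330805.31 + 638.52 = 331443.83
Import duty = 331443.83 × 16.2% = 53693.90
Buyer bears: insurance 638.52 + destination terminal 967.14 + brokerage 353.58 + duty 53693.90 = 55653.14
Landed cost = invoice 330805.31 + 55653.14 = 386458.45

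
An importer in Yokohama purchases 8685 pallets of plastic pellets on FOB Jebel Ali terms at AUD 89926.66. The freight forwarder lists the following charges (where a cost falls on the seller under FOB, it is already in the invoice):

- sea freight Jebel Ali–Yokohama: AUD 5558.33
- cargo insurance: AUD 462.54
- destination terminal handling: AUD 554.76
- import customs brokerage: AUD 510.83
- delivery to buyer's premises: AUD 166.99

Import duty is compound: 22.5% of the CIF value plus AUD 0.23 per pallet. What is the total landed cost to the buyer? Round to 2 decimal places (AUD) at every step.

FOB: the seller bears costs until goods are on board at the origin port; the buyer bears freight, insurance and all costs thereafter.
CIF value = FOB price + freight + insurance = 89926.66 + 5558.33 + 462.54 = 95947.53
Ad valorem component: 95947.53 × 22.5% = 21588.19
Specific component: 8685 × 0.23 = 1997.55
Import duty = 21588.19 + 1997.55 = 23585.74
Buyer bears: freight 5558.33 + insurance 462.54 + destination terminal 554.76 + brokerage 510.83 + delivery 166.99 + duty 23585.74 = 30839.19
Landed cost = invoice 89926.66 + 30839.19 = 120765.85

Total landed cost: AUD 120765.85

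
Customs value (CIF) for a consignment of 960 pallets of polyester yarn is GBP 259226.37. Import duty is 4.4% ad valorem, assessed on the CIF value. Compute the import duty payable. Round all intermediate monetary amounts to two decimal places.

Import duty = 259226.37 × 4.4% = 11405.96

Import duty: GBP 11405.96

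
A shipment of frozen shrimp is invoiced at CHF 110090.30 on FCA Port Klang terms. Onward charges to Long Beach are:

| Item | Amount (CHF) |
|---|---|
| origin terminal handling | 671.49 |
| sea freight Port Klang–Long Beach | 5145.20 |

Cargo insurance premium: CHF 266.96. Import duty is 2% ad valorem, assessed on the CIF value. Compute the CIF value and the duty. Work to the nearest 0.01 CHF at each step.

CIF value: CHF 116173.95; import duty: CHF 2323.48

CIF = FCA price + pre-shipment costs + freight + insurance
CIF = 110090.30 + 671.49 + 5145.20 + 266.96 = 116173.95
Import duty = 116173.95 × 2% = 2323.48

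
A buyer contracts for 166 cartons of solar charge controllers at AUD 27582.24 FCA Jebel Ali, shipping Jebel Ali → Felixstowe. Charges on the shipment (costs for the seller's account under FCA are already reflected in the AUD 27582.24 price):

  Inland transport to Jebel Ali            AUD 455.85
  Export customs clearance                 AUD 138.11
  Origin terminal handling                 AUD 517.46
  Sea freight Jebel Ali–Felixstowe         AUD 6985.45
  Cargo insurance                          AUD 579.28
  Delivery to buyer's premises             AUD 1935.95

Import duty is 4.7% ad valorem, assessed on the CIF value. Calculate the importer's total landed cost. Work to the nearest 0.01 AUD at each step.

Total landed cost: AUD 39276.61

FCA: the seller delivers export-cleared goods to the carrier; the buyer bears costs from that point.
Already in the invoice (seller's account under FCA): inland to port, export clearance — exclude.
CIF value = FCA price + origin terminal + freight + insurance = 27582.24 + 517.46 + 6985.45 + 579.28 = 35664.43
Import duty = 35664.43 × 4.7% = 1676.23
Buyer bears: origin terminal 517.46 + freight 6985.45 + insurance 579.28 + delivery 1935.95 + duty 1676.23 = 11694.37
Landed cost = invoice 27582.24 + 11694.37 = 39276.61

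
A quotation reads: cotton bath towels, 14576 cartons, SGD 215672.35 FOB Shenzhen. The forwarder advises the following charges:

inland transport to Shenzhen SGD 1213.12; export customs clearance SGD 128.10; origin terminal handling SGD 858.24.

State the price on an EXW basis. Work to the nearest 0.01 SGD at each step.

From FOB to EXW, the seller no longer bears: inland to port, export clearance, origin terminal.
EXW price = 215672.35 − 1213.12 − 128.10 − 858.24 = 213472.89

EXW price: SGD 213472.89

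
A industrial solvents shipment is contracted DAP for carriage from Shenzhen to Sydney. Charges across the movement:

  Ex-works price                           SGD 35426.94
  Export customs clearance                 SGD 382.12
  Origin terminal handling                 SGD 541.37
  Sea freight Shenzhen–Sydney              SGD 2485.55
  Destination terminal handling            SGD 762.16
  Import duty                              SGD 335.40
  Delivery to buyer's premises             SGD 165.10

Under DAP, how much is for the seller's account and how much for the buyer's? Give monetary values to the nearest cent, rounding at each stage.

DAP: the seller bears all costs to the named destination except import duty and clearance.
Seller's account: goods 35426.94 + export clearance 382.12 + origin terminal 541.37 + freight 2485.55 + destination terminal 762.16 + delivery 165.10 = 39763.24
Buyer's account: duty 335.40 = 335.40

Seller: SGD 39763.24; buyer: SGD 335.40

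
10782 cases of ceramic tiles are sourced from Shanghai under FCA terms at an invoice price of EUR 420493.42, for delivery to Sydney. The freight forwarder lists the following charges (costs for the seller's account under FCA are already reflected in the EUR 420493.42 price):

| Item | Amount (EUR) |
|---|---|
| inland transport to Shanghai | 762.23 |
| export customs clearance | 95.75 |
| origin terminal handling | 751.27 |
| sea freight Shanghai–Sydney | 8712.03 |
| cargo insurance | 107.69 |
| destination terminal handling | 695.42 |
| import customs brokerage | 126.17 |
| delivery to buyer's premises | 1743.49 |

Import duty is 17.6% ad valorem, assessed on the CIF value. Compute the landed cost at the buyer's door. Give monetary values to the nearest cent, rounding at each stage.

FCA: the seller delivers export-cleared goods to the carrier; the buyer bears costs from that point.
Already in the invoice (seller's account under FCA): inland to port, export clearance — exclude.
CIF value = FCA price + origin terminal + freight + insurance = 420493.42 + 751.27 + 8712.03 + 107.69 = 430064.41
Import duty = 430064.41 × 17.6% = 75691.34
Buyer bears: origin terminal 751.27 + freight 8712.03 + insurance 107.69 + destination terminal 695.42 + brokerage 126.17 + delivery 1743.49 + duty 75691.34 = 87827.41
Landed cost = invoice 420493.42 + 87827.41 = 508320.83

Total landed cost: EUR 508320.83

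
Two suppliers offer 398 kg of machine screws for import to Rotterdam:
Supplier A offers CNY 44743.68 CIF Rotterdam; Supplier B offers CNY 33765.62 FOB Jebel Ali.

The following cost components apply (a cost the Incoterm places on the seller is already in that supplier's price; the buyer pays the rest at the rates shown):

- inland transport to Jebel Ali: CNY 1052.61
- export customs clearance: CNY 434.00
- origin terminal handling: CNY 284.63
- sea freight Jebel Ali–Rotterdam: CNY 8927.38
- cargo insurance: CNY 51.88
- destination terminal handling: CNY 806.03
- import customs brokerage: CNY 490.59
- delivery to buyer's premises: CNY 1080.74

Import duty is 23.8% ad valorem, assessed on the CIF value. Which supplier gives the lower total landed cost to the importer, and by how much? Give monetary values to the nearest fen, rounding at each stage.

Supplier B is cheaper by CNY 2474.52

Supplier A (CIF):
The CIF price already equals the CIF value: 44743.68
Import duty = 44743.68 × 23.8% = 10649.00
Buyer bears (A): 806.03 + 490.59 + 1080.74 = 2377.36
Landed cost (A) = invoice 44743.68 + 2377.36 + duty 10649.00 = 57770.04
Supplier B (FOB):
CIF value = FOB price + freight + insurance = 33765.62 + 8927.38 + 51.88 = 42744.88
Import duty = 42744.88 × 23.8% = 10173.28
Buyer bears (B): 8927.38 + 51.88 + 806.03 + 490.59 + 1080.74 = 11356.62
Landed cost (B) = invoice 33765.62 + 11356.62 + duty 10173.28 = 55295.52
Difference = |57770.04 − 55295.52| = 2474.52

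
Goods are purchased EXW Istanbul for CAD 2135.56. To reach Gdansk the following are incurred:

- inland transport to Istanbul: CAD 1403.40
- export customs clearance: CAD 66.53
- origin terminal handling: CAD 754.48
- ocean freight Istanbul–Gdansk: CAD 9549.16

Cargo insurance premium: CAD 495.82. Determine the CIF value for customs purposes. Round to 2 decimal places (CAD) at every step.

CIF = EXW price + pre-shipment costs + freight + insurance
CIF = 2135.56 + 1403.40 + 66.53 + 754.48 + 9549.16 + 495.82 = 14404.95

CIF value: CAD 14404.95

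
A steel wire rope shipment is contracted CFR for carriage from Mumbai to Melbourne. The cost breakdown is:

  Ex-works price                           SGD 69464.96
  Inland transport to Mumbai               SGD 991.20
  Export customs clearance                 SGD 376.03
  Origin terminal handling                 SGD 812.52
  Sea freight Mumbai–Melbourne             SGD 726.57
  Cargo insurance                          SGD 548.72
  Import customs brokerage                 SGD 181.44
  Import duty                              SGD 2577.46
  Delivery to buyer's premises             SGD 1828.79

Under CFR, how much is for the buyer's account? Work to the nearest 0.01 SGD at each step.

CFR: the seller pays costs through ocean freight to the destination port, but not insurance.
Seller's account: goods 69464.96 + inland to port 991.20 + export clearance 376.03 + origin terminal 812.52 + freight 726.57 = 72371.28
Buyer's account: insurance 548.72 + brokerage 181.44 + duty 2577.46 + delivery 1828.79 = 5136.41

Buyer's account: SGD 5136.41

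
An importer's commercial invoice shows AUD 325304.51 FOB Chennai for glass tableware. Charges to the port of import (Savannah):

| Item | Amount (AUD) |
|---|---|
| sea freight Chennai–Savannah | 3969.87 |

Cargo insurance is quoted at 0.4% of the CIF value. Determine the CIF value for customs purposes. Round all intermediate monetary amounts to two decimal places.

CIF value: AUD 330596.77

Let C be the CIF value. C = FOB price + freight + 0.4% × C
C − 0.4% × C = 325304.51 + 3969.87
0.996 × C = 329274.38
C = 329274.38 / 0.996 = 330596.77
Insurance premium = 0.4% × 330596.77 = 1322.39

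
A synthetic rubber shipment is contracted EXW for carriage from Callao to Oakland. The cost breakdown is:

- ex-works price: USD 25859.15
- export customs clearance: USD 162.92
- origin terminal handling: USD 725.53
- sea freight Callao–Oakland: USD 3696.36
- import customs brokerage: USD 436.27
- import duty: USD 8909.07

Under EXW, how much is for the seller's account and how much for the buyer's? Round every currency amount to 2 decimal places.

EXW: the seller makes goods available at their premises; the buyer bears all onward costs.
Seller's account: goods 25859.15 = 25859.15
Buyer's account: export clearance 162.92 + origin terminal 725.53 + freight 3696.36 + brokerage 436.27 + duty 8909.07 = 13930.15

Seller: USD 25859.15; buyer: USD 13930.15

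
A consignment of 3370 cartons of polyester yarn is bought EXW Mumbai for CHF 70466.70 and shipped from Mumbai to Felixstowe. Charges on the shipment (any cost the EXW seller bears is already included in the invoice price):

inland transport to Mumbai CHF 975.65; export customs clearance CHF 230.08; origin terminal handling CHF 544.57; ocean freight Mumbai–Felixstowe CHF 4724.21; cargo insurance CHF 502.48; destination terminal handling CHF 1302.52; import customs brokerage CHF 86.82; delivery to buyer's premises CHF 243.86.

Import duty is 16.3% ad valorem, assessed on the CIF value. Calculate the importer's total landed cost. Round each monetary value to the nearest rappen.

EXW: the seller makes goods available at their premises; the buyer bears all onward costs.
CIF value = EXW price + inland to port + export clearance + origin terminal + freight + insurance = 70466.70 + 975.65 + 230.08 + 544.57 + 4724.21 + 502.48 = 77443.69
Import duty = 77443.69 × 16.3% = 12623.32
Buyer bears: inland to port 975.65 + export clearance 230.08 + origin terminal 544.57 + freight 4724.21 + insurance 502.48 + destination terminal 1302.52 + brokerage 86.82 + delivery 243.86 + duty 12623.32 = 21233.51
Landed cost = invoice 70466.70 + 21233.51 = 91700.21

Total landed cost: CHF 91700.21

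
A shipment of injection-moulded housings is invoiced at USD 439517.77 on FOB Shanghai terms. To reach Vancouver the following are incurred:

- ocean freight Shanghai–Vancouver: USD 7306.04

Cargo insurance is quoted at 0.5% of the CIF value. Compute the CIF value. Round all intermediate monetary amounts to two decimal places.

CIF value: USD 449069.16

Let C be the CIF value. C = FOB price + freight + 0.5% × C
C − 0.5% × C = 439517.77 + 7306.04
0.995 × C = 446823.81
C = 446823.81 / 0.995 = 449069.16
Insurance premium = 0.5% × 449069.16 = 2245.35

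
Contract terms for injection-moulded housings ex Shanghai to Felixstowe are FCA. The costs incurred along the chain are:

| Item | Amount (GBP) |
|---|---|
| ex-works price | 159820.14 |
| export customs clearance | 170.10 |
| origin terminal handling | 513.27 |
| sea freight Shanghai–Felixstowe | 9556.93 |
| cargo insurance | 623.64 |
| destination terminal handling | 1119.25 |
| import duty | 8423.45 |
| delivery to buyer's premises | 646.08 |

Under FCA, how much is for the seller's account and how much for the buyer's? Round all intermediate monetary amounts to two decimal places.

FCA: the seller delivers export-cleared goods to the carrier; the buyer bears costs from that point.
Seller's account: goods 159820.14 + export clearance 170.10 = 159990.24
Buyer's account: origin terminal 513.27 + freight 9556.93 + insurance 623.64 + destination terminal 1119.25 + duty 8423.45 + delivery 646.08 = 20882.62

Seller: GBP 159990.24; buyer: GBP 20882.62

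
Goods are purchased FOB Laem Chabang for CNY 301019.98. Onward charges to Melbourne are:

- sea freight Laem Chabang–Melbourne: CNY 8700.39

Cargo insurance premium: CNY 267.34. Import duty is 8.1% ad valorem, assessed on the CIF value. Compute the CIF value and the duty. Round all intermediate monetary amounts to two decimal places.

CIF value: CNY 309987.71; import duty: CNY 25109.00

CIF = FOB price + freight + insurance
CIF = 301019.98 + 8700.39 + 267.34 = 309987.71
Import duty = 309987.71 × 8.1% = 25109.00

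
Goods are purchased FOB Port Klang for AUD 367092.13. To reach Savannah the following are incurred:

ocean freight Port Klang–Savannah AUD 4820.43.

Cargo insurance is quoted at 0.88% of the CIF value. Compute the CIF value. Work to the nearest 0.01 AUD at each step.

CIF value: AUD 375214.45

Let C be the CIF value. C = FOB price + freight + 0.88% × C
C − 0.88% × C = 367092.13 + 4820.43
0.9912 × C = 371912.56
C = 371912.56 / 0.9912 = 375214.45
Insurance premium = 0.88% × 375214.45 = 3301.89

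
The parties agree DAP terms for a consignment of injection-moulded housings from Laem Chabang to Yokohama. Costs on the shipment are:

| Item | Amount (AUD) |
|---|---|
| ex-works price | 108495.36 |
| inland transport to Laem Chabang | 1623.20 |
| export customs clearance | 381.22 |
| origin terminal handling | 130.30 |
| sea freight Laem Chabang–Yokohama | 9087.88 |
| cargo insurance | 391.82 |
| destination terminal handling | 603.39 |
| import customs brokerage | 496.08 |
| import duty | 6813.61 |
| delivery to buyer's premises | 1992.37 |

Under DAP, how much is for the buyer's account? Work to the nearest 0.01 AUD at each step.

Buyer's account: AUD 7309.69

DAP: the seller bears all costs to the named destination except import duty and clearance.
Seller's account: goods 108495.36 + inland to port 1623.20 + export clearance 381.22 + origin terminal 130.30 + freight 9087.88 + insurance 391.82 + destination terminal 603.39 + delivery 1992.37 = 122705.54
Buyer's account: brokerage 496.08 + duty 6813.61 = 7309.69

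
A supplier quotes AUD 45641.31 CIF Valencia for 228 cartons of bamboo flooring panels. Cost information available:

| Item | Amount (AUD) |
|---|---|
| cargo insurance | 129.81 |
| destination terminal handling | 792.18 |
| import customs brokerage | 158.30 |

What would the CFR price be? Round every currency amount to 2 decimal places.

Not relevant to the conversion: brokerage, destination terminal — on the buyer under both terms; not part of either seller's price.
From CIF to CFR, the seller no longer bears: insurance.
CFR price = 45641.31 − 129.81 = 45511.50

CFR price: AUD 45511.50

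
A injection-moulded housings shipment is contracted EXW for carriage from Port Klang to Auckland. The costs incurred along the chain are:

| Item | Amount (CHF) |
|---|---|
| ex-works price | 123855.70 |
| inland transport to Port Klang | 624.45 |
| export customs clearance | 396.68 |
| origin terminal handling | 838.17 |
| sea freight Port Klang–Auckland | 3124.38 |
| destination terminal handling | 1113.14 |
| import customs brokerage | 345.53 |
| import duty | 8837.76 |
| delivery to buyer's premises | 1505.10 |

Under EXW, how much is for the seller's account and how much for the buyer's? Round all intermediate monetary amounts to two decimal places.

Seller: CHF 123855.70; buyer: CHF 16785.21

EXW: the seller makes goods available at their premises; the buyer bears all onward costs.
Seller's account: goods 123855.70 = 123855.70
Buyer's account: inland to port 624.45 + export clearance 396.68 + origin terminal 838.17 + freight 3124.38 + destination terminal 1113.14 + brokerage 345.53 + duty 8837.76 + delivery 1505.10 = 16785.21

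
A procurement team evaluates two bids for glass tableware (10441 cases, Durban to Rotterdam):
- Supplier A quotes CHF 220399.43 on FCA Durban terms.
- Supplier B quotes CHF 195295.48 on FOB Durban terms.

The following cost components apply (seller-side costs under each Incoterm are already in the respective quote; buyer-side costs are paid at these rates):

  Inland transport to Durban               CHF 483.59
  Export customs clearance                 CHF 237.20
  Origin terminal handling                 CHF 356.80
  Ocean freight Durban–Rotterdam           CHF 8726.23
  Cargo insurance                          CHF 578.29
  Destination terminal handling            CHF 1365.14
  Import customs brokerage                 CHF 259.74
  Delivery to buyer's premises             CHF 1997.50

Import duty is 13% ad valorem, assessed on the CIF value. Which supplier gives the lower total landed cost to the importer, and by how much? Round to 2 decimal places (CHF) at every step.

Supplier A (FCA):
CIF value = FCA price + origin terminal + freight + insurance = 220399.43 + 356.80 + 8726.23 + 578.29 = 230060.75
Import duty = 230060.75 × 13% = 29907.90
Buyer bears (A): 356.80 + 8726.23 + 578.29 + 1365.14 + 259.74 + 1997.50 = 13283.70
Landed cost (A) = invoice 220399.43 + 13283.70 + duty 29907.90 = 263591.03
Supplier B (FOB):
CIF value = FOB price + freight + insurance = 195295.48 + 8726.23 + 578.29 = 204600.00
Import duty = 204600.00 × 13% = 26598.00
Buyer bears (B): 8726.23 + 578.29 + 1365.14 + 259.74 + 1997.50 = 12926.90
Landed cost (B) = invoice 195295.48 + 12926.90 + duty 26598.00 = 234820.38
Difference = |263591.03 − 234820.38| = 28770.65

Supplier B is cheaper by CHF 28770.65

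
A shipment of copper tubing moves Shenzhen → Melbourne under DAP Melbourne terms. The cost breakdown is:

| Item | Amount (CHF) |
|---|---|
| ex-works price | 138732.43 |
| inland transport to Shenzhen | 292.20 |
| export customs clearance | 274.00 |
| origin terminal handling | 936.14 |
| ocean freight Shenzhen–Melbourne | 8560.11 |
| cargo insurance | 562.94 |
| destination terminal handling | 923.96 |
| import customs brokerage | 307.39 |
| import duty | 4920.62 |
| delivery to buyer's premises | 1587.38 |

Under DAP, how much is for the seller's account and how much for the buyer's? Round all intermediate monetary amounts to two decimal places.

DAP: the seller bears all costs to the named destination except import duty and clearance.
Seller's account: goods 138732.43 + inland to port 292.20 + export clearance 274.00 + origin terminal 936.14 + freight 8560.11 + insurance 562.94 + destination terminal 923.96 + delivery 1587.38 = 151869.16
Buyer's account: brokerage 307.39 + duty 4920.62 = 5228.01

Seller: CHF 151869.16; buyer: CHF 5228.01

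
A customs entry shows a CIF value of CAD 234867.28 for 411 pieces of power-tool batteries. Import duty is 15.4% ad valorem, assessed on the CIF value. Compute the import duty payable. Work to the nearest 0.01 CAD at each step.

Import duty = 234867.28 × 15.4% = 36169.56

Import duty: CAD 36169.56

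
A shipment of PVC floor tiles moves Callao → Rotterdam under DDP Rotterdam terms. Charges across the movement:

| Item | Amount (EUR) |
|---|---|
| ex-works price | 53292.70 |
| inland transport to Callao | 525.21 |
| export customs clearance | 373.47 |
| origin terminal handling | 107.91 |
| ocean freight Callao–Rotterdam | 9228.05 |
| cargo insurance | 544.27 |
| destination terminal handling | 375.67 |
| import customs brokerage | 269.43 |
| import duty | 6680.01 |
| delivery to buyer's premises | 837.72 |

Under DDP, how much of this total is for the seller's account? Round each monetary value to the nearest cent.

Seller's account: EUR 72234.44

DDP: the seller bears all costs including import duty.
Seller's account: goods 53292.70 + inland to port 525.21 + export clearance 373.47 + origin terminal 107.91 + freight 9228.05 + insurance 544.27 + destination terminal 375.67 + brokerage 269.43 + duty 6680.01 + delivery 837.72 = 72234.44
Buyer's account: 0.00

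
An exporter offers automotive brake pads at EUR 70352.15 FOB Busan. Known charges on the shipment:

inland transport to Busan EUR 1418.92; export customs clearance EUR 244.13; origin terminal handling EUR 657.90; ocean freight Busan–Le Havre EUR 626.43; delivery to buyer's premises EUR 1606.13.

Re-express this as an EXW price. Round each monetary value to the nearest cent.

Not relevant to the conversion: delivery, freight — on the buyer under both terms; not part of either seller's price.
From FOB to EXW, the seller no longer bears: inland to port, export clearance, origin terminal.
EXW price = 70352.15 − 1418.92 − 244.13 − 657.90 = 68031.20

EXW price: EUR 68031.20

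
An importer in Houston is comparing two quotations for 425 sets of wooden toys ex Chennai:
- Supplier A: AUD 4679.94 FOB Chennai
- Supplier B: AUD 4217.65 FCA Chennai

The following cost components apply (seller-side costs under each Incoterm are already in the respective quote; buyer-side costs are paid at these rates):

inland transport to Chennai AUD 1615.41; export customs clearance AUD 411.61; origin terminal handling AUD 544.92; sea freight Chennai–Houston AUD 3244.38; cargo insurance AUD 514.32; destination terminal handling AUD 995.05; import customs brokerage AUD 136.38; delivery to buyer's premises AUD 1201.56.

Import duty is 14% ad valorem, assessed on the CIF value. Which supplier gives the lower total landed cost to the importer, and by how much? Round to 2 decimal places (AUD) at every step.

Supplier A (FOB):
CIF value = FOB price + freight + insurance = 4679.94 + 3244.38 + 514.32 = 8438.64
Import duty = 8438.64 × 14% = 1181.41
Buyer bears (A): 3244.38 + 514.32 + 995.05 + 136.38 + 1201.56 = 6091.69
Landed cost (A) = invoice 4679.94 + 6091.69 + duty 1181.41 = 11953.04
Supplier B (FCA):
CIF value = FCA price + origin terminal + freight + insurance = 4217.65 + 544.92 + 3244.38 + 514.32 = 8521.27
Import duty = 8521.27 × 14% = 1192.98
Buyer bears (B): 544.92 + 3244.38 + 514.32 + 995.05 + 136.38 + 1201.56 = 6636.61
Landed cost (B) = invoice 4217.65 + 6636.61 + duty 1192.98 = 12047.24
Difference = |11953.04 − 12047.24| = 94.20

Supplier A is cheaper by AUD 94.20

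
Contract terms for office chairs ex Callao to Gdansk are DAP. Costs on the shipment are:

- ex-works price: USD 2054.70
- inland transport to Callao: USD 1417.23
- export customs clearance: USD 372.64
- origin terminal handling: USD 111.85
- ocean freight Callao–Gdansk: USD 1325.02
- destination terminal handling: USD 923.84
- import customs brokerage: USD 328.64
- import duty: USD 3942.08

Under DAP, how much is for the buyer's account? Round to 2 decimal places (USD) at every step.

DAP: the seller bears all costs to the named destination except import duty and clearance.
Seller's account: goods 2054.70 + inland to port 1417.23 + export clearance 372.64 + origin terminal 111.85 + freight 1325.02 + destination terminal 923.84 = 6205.28
Buyer's account: brokerage 328.64 + duty 3942.08 = 4270.72

Buyer's account: USD 4270.72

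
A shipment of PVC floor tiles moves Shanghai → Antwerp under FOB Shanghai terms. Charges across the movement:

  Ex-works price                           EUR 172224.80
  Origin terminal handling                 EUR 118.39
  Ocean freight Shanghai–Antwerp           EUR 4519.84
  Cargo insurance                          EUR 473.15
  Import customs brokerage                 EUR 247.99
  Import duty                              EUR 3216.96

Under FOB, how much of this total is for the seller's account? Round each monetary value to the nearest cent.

Seller's account: EUR 172343.19

FOB: the seller bears costs until goods are on board at the origin port; the buyer bears freight, insurance and all costs thereafter.
Seller's account: goods 172224.80 + origin terminal 118.39 = 172343.19
Buyer's account: freight 4519.84 + insurance 473.15 + brokerage 247.99 + duty 3216.96 = 8457.94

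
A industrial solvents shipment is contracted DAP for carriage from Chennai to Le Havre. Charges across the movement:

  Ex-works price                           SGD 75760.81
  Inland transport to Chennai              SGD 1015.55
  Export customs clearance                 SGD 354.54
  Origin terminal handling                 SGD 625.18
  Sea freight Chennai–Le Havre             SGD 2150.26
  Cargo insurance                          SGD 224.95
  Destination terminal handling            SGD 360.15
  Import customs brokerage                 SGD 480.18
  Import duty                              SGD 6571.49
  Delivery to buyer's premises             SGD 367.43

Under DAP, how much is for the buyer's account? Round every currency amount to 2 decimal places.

DAP: the seller bears all costs to the named destination except import duty and clearance.
Seller's account: goods 75760.81 + inland to port 1015.55 + export clearance 354.54 + origin terminal 625.18 + freight 2150.26 + insurance 224.95 + destination terminal 360.15 + delivery 367.43 = 80858.87
Buyer's account: brokerage 480.18 + duty 6571.49 = 7051.67

Buyer's account: SGD 7051.67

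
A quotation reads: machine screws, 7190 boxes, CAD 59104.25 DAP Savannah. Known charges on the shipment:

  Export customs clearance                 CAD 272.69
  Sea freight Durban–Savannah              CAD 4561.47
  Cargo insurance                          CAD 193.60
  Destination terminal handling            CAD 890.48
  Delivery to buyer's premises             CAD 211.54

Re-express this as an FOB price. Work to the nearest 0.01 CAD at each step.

Not relevant to the conversion: export clearance — on the seller under both DAP and FOB; already in the DAP price and stays in the FOB price.
From DAP to FOB, the seller no longer bears: freight, insurance, destination terminal, delivery.
FOB price = 59104.25 − 4561.47 − 193.60 − 890.48 − 211.54 = 53247.16

FOB price: CAD 53247.16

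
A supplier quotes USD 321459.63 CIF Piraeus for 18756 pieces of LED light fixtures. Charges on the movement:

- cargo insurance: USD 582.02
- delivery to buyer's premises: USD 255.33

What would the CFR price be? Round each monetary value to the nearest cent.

Not relevant to the conversion: delivery — on the buyer under both terms; not part of either seller's price.
From CIF to CFR, the seller no longer bears: insurance.
CFR price = 321459.63 − 582.02 = 320877.61

CFR price: USD 320877.61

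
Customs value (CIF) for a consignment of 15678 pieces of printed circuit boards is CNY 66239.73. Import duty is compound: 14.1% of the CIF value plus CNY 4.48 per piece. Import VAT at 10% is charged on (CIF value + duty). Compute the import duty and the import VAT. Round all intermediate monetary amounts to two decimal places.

Ad valorem component: 66239.73 × 14.1% = 9339.80
Specific component: 15678 × 4.48 = 70237.44
Import duty = 9339.80 + 70237.44 = 79577.24
VAT base = CIF + duty = 66239.73 + 79577.24 = 145816.97
Import VAT = 145816.97 × 10% = 14581.70

Import duty: CNY 79577.24; import VAT: CNY 14581.70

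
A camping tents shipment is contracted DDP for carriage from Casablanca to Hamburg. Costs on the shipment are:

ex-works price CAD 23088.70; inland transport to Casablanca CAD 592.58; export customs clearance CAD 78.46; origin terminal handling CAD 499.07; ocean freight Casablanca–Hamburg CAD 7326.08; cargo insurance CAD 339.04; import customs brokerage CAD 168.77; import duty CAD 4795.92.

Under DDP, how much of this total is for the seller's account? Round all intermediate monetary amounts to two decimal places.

Seller's account: CAD 36888.62

DDP: the seller bears all costs including import duty.
Seller's account: goods 23088.70 + inland to port 592.58 + export clearance 78.46 + origin terminal 499.07 + freight 7326.08 + insurance 339.04 + brokerage 168.77 + duty 4795.92 = 36888.62
Buyer's account: 0.00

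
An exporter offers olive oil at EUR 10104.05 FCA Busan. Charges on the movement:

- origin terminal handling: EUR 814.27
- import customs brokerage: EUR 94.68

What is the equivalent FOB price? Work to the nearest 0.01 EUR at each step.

FOB price: EUR 10918.32

Not relevant to the conversion: brokerage — on the buyer under both terms; not part of either seller's price.
From FCA to FOB, the seller additionally bears: origin terminal.
FOB price = 10104.05 + 814.27 = 10918.32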